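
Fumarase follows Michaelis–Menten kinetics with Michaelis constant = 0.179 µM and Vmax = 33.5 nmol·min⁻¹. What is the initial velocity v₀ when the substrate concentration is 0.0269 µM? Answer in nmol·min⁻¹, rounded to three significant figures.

4.38 nmol·min⁻¹

v = Vmax·[S]/(Km + [S]) = 33.5 × 0.0269 / (0.179 + 0.0269)
  = 0.9012 / 0.2059 = 4.38 nmol·min⁻¹.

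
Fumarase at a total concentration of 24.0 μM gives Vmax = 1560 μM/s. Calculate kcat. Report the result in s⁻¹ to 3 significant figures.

kcat = Vmax/[E]total = 1560 μM/s / 24.0 μM = 65.0 s⁻¹.

65.0 s⁻¹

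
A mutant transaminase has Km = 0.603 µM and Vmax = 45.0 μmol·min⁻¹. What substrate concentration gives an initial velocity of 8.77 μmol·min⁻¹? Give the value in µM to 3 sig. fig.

The required fractional saturation is v/Vmax = 8.77/45.0 = 0.1949.
Then [S]/(Km+[S]) = 0.1949 ⇒ [S] = 0.603 × 0.1949/(1 − 0.1949) = 0.146 µM.

0.146 µM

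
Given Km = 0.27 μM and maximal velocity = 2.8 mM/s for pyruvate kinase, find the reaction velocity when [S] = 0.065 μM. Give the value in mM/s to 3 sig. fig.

0.543 mM/s

[S]/(Km+[S]) = 0.065/0.3350 = 0.1940, the fractional saturation.
v = 0.1940 × Vmax = 0.1940 × 2.8 = 0.543 mM/s.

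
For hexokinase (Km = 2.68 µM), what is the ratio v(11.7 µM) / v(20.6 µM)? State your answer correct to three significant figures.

Since Vmax cancels, v₂/v₁ = [S]₂(Km+[S]₁) / [S]₁(Km+[S]₂).
= 11.7×(2.68+20.6) / (20.6×(2.68+11.7)) = 272.4/296.2 = 0.919.

0.919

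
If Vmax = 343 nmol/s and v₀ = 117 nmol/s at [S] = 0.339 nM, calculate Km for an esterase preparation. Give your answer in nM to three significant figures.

From v = Vmax[S]/(Km+[S]), Km = [S](Vmax − v)/v.
Km = 0.339 × (343 − 117) / 117 = 76.61/117 = 0.655 nM.

0.655 nM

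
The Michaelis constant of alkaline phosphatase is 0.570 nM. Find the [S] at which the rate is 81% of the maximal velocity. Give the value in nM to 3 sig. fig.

2.43 nM

v/Vmax = [S]/(Km+[S]) = 0.81, so [S] = Km·0.81/(1 − 0.81) = 0.570 × 4.263.
[S] = 2.43 nM.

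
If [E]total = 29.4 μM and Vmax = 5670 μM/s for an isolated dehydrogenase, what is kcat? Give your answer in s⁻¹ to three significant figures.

193 s⁻¹

kcat = Vmax/[E]total = 5670 μM/s / 29.4 μM = 193 s⁻¹.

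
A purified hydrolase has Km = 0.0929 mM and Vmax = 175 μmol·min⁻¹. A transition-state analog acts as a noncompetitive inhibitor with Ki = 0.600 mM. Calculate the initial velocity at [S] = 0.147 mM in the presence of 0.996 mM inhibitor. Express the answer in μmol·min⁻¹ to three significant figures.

With α = 1 + [I]/Ki = 1 + 0.996/0.600 = 2.660, the noncompetitive rate law is v = (Vmax/α)·[S] / (Km + [S]).
v = (175/2.660)×0.147 / (0.0929 + 0.147) = 9.671/0.2399 = 40.3 μmol·min⁻¹.

40.3 μmol·min⁻¹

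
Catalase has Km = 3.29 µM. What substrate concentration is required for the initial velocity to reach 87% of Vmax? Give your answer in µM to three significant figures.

v/Vmax = [S]/(Km+[S]) = 0.87, so [S] = Km·0.87/(1 − 0.87) = 3.29 × 6.692.
[S] = 22.0 µM.

22.0 µM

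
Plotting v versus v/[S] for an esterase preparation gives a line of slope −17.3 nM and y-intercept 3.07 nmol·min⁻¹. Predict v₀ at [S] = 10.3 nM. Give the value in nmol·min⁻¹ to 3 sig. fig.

In the Eadie–Hofstee form v = Vmax − Km·(v/[S]), the slope is −Km and the intercept is Vmax, so Km = 17.3 nM and Vmax = 3.07 nmol·min⁻¹.
v = 3.07 × 10.3/(17.3 + 10.3) = 1.15 nmol·min⁻¹.

1.15 nmol·min⁻¹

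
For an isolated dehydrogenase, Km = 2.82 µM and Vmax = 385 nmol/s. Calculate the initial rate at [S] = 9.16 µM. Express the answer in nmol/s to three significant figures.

294 nmol/s

v = Vmax·[S]/(Km + [S]) = 385 × 9.16 / (2.82 + 9.16)
  = 3527 / 11.98 = 294 nmol/s.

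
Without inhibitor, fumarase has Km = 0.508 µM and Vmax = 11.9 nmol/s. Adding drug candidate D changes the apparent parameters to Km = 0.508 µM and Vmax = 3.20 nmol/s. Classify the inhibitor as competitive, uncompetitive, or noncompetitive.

Vmax decreases (11.9 → 3.20 nmol/s) while Km is unchanged — pure noncompetitive inhibition.

noncompetitive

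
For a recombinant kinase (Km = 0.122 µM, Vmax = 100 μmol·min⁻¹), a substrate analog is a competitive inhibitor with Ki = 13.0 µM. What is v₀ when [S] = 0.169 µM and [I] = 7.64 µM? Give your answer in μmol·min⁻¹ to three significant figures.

α = 1 + [I]/Ki = 1 + 7.64/13.0 = 1.588.
For a competitive inhibitor, Vmax is unchanged and the apparent Km becomes α·Km: Km,app = 0.194 µM, Vmax,app = 100 μmol·min⁻¹.
v = Vmax,app·[S]/(Km,app + [S]) = 100 × 0.169/(0.194 + 0.169) = 46.6 μmol·min⁻¹.

46.6 μmol·min⁻¹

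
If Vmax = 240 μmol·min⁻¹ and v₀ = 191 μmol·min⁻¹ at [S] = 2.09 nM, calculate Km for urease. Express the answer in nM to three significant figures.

0.536 nM

v/Vmax = 191/240 = 0.7958 = [S]/(Km+[S]).
So Km + [S] = [S]/0.7958 = 2.626 nM, giving Km = 2.626 − 2.09 = 0.536 nM.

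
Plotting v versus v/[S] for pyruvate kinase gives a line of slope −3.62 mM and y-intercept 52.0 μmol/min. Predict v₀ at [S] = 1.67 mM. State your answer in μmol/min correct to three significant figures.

In the Eadie–Hofstee form v = Vmax − Km·(v/[S]), the slope is −Km and the intercept is Vmax, so Km = 3.62 mM and Vmax = 52.0 μmol/min.
v = 52.0 × 1.67/(3.62 + 1.67) = 16.4 μmol/min.

16.4 μmol/min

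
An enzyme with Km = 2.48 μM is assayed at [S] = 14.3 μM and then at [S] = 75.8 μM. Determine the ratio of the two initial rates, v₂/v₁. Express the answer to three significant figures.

1.14

Since Vmax cancels, v₂/v₁ = [S]₂(Km+[S]₁) / [S]₁(Km+[S]₂).
= 75.8×(2.48+14.3) / (14.3×(2.48+75.8)) = 1272/1119 = 1.14.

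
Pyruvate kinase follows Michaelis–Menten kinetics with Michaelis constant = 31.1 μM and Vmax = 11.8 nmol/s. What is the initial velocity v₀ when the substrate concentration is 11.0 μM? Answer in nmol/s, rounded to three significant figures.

3.08 nmol/s

v = Vmax·[S]/(Km + [S]) = 11.8 × 11.0 / (31.1 + 11.0)
  = 129.8 / 42.10 = 3.08 nmol/s.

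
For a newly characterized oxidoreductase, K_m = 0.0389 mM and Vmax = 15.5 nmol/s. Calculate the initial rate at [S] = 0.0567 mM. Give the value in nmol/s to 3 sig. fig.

9.19 nmol/s

v = Vmax·[S]/(Km + [S]) = 15.5 × 0.0567 / (0.0389 + 0.0567)
  = 0.8788 / 0.09560 = 9.19 nmol/s.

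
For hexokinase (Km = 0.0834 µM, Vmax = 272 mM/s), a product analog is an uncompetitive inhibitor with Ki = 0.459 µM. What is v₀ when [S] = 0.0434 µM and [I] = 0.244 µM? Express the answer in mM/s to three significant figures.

With α = 1 + [I]/Ki = 1 + 0.244/0.459 = 1.532, the uncompetitive rate law is v = (Vmax/α)·[S] / (Km/α + [S]).
v = (272/1.532)×0.0434 / (0.0834/1.532 + 0.0434) = 7.708/0.09785 = 78.8 mM/s.

78.8 mM/s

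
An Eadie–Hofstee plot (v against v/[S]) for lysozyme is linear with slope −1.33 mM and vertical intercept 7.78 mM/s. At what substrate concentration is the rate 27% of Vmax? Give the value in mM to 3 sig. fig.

0.492 mM

The Eadie–Hofstee slope gives Km = 1.33 mM (slope = −Km).
v/Vmax = [S]/(Km+[S]) = 0.27 ⇒ [S] = Km·0.27/(1−0.27) = 1.33 × 0.3699 = 0.492 mM.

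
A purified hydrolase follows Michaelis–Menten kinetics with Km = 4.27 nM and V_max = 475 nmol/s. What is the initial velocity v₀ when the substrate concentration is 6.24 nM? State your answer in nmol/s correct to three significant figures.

282 nmol/s

[S]/(Km+[S]) = 6.24/10.51 = 0.5937, the fractional saturation.
v = 0.5937 × Vmax = 0.5937 × 475 = 282 nmol/s.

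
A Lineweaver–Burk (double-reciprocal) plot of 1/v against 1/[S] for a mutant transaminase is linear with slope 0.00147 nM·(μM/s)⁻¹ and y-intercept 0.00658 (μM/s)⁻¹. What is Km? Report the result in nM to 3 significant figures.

0.223 nM

y-intercept = 1/Vmax ⇒ Vmax = 152 μM/s; slope = Km/Vmax ⇒ Km = slope × Vmax.
Km = 0.00147 × 152 = 0.223 nM.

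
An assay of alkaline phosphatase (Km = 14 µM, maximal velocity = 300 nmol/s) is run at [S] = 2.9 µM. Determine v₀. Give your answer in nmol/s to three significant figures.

[S]/(Km+[S]) = 2.9/16.90 = 0.1716, the fractional saturation.
v = 0.1716 × Vmax = 0.1716 × 300 = 51.5 nmol/s.

51.5 nmol/s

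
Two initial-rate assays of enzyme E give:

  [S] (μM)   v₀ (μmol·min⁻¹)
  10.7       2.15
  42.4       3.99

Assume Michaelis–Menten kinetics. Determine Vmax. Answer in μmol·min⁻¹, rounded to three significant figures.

5.61 μmol·min⁻¹

From v = Vmax[S]/(Km+[S]), each point gives Vmax = v(Km+[S])/[S].
Equating: 2.15(Km+10.7)/10.7 = 3.99(Km+42.4)/42.4.
0.2009·Km + 2.15 = 0.09410·Km + 3.99, so (0.2009 − 0.09410)·Km = 3.99 − 2.15.
Km = 1.840/0.1068 = 17.2 μM; then Vmax = 2.15(17.2+10.7)/10.7 = 5.61 μmol·min⁻¹.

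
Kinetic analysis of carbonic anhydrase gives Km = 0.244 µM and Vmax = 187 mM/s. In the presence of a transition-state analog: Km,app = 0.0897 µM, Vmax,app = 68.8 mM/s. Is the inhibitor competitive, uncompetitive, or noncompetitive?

uncompetitive

Both Km and Vmax decrease by the same factor (~2.72-fold) — characteristic of uncompetitive inhibition.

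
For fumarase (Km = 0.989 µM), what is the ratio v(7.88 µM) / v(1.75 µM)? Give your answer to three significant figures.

1.39

Since Vmax cancels, v₂/v₁ = [S]₂(Km+[S]₁) / [S]₁(Km+[S]₂).
= 7.88×(0.989+1.75) / (1.75×(0.989+7.88)) = 21.58/15.52 = 1.39.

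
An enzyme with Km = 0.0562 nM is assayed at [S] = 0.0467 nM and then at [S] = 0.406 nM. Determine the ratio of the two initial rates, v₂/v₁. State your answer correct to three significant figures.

Since Vmax cancels, v₂/v₁ = [S]₂(Km+[S]₁) / [S]₁(Km+[S]₂).
= 0.406×(0.0562+0.0467) / (0.0467×(0.0562+0.406)) = 0.04178/0.02158 = 1.94.

1.94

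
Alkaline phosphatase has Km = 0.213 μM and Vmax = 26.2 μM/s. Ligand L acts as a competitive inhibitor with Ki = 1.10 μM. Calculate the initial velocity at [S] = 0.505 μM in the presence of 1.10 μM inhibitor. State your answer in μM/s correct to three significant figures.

14.2 μM/s

With α = 1 + [I]/Ki = 1 + 1.10/1.10 = 2.000, the competitive rate law is v = Vmax[S] / (αKm + [S]).
v = 26.2×0.505 / (2.000×0.213 + 0.505) = 13.23/0.9310 = 14.2 μM/s.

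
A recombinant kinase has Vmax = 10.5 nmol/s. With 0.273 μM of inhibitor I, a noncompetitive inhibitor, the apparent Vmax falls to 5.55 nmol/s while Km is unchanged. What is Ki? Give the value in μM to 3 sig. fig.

0.306 μM

Noncompetitive: Vmax,app = Vmax/α with α = 1 + [I]/Ki.
α = Vmax/Vmax,app = 10.5/5.55 = 1.892.
Since α = 1 + [I]/Ki, [I]/Ki = 1.892 − 1 = 0.8919 and Ki = 0.273/0.8919 = 0.306 μM.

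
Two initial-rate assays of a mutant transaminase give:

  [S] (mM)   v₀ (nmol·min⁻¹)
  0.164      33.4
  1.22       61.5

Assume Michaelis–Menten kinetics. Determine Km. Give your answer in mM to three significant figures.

In reciprocal form, 1/v = (Km/Vmax)·(1/[S]) + 1/Vmax. The two points give (1/[S], 1/v) = (6.098, 0.02994) and (0.8197, 0.01626).
Slope = (0.02994 − 0.01626)/(6.098 − 0.8197) = 0.002592; intercept = 0.02994 − 0.002592×6.098 = 0.01414.
Vmax = 1/intercept = 70.7 nmol·min⁻¹; Km = slope × Vmax = 0.002592 × 70.7 = 0.183 mM.

0.183 mM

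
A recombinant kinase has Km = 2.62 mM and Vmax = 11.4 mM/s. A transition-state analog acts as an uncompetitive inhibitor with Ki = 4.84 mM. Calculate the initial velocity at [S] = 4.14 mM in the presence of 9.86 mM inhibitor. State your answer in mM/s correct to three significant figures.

With α = 1 + [I]/Ki = 1 + 9.86/4.84 = 3.037, the uncompetitive rate law is v = (Vmax/α)·[S] / (Km/α + [S]).
v = (11.4/3.037)×4.14 / (2.62/3.037 + 4.14) = 15.54/5.003 = 3.11 mM/s.

3.11 mM/s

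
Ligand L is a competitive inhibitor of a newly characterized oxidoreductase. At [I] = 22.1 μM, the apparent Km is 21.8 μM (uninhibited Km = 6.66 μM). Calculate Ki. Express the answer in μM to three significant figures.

9.72 μM

Competitive: Km,app = α·Km with α = 1 + [I]/Ki.
α = Km,app/Km = 21.8/6.66 = 3.273.
Ki = [I]/(α − 1) = 22.1/2.273 = 9.72 μM.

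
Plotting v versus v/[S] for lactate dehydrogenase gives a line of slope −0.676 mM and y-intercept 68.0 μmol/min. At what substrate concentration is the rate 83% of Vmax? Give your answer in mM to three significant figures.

The Eadie–Hofstee slope gives Km = 0.676 mM (slope = −Km).
v/Vmax = [S]/(Km+[S]) = 0.83 ⇒ [S] = Km·0.83/(1−0.83) = 0.676 × 4.882 = 3.30 mM.

3.30 mM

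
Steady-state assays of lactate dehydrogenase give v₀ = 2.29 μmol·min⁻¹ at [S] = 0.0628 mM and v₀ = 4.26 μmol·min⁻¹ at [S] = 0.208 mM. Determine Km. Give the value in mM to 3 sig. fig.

From v = Vmax[S]/(Km+[S]), each point gives Vmax = v(Km+[S])/[S].
Equating: 2.29(Km+0.0628)/0.0628 = 4.26(Km+0.208)/0.208.
36.46·Km + 2.29 = 20.48·Km + 4.26, so (36.46 − 20.48)·Km = 4.26 − 2.29.
Km = 1.970/15.98 = 0.123 mM; then Vmax = 2.29(0.123+0.0628)/0.0628 = 6.78 μmol·min⁻¹.

0.123 mM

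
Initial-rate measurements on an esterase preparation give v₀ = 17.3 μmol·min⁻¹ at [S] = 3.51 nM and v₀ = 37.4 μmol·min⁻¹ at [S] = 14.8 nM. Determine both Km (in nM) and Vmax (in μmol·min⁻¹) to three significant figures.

Km = 8.37 nM; Vmax = 58.5 μmol·min⁻¹

From v = Vmax[S]/(Km+[S]), each point gives Vmax = v(Km+[S])/[S].
Equating: 17.3(Km+3.51)/3.51 = 37.4(Km+14.8)/14.8.
4.929·Km + 17.3 = 2.527·Km + 37.4, so (4.929 − 2.527)·Km = 37.4 − 17.3.
Km = 20.10/2.402 = 8.37 nM; then Vmax = 17.3(8.37+3.51)/3.51 = 58.5 μmol·min⁻¹.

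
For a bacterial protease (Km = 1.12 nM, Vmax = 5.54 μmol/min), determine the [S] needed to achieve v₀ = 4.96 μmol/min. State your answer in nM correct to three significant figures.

Rearranging v = Vmax[S]/(Km+[S]) gives [S] = Km·v/(Vmax − v).
[S] = 1.12 × 4.96 / (5.54 − 4.96) = 5.555/0.5800 = 9.58 nM.

9.58 nM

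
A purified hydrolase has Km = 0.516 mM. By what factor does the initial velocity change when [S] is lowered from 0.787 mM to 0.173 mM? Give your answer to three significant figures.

0.416

The fractional saturations are [S]/(Km+[S]) = 0.787/1.303 = 0.6040 and 0.173/0.6890 = 0.2511.
v₂/v₁ is just their ratio: 0.2511/0.6040 = 0.416.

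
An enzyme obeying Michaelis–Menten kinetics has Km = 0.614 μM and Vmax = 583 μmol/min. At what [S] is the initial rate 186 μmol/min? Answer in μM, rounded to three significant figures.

Rearranging v = Vmax[S]/(Km+[S]) gives [S] = Km·v/(Vmax − v).
[S] = 0.614 × 186 / (583 − 186) = 114.2/397.0 = 0.288 μM.

0.288 μM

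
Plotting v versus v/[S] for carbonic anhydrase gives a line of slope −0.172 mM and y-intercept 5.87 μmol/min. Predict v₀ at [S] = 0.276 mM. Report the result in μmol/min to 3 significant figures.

In the Eadie–Hofstee form v = Vmax − Km·(v/[S]), the slope is −Km and the intercept is Vmax, so Km = 0.172 mM and Vmax = 5.87 μmol/min.
v = 5.87 × 0.276/(0.172 + 0.276) = 3.62 μmol/min.

3.62 μmol/min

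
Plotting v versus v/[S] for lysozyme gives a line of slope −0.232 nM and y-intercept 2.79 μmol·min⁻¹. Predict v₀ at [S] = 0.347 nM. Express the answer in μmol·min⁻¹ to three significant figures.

1.67 μmol·min⁻¹

In the Eadie–Hofstee form v = Vmax − Km·(v/[S]), the slope is −Km and the intercept is Vmax, so Km = 0.232 nM and Vmax = 2.79 μmol·min⁻¹.
v = 2.79 × 0.347/(0.232 + 0.347) = 1.67 μmol·min⁻¹.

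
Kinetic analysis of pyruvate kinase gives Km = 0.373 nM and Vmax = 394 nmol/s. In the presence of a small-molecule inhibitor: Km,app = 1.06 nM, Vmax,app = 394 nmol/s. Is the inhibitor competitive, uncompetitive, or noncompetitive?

competitive

Km increases (0.373 → 1.06 nM) while Vmax is unchanged — the hallmark of competitive inhibition.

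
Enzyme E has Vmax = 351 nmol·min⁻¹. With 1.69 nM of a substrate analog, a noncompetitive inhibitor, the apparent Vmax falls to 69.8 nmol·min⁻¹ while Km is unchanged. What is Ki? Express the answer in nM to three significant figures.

0.419 nM

Noncompetitive: Vmax,app = Vmax/α with α = 1 + [I]/Ki.
α = Vmax/Vmax,app = 351/69.8 = 5.029.
Since α = 1 + [I]/Ki, [I]/Ki = 5.029 − 1 = 4.029 and Ki = 1.69/4.029 = 0.419 nM.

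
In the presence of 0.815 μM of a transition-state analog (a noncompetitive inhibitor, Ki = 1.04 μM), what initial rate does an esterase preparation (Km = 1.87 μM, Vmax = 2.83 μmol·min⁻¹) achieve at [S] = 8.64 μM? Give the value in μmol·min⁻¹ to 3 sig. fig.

1.30 μmol·min⁻¹

With α = 1 + [I]/Ki = 1 + 0.815/1.04 = 1.784, the noncompetitive rate law is v = (Vmax/α)·[S] / (Km + [S]).
v = (2.83/1.784)×8.64 / (1.87 + 8.64) = 13.71/10.51 = 1.30 μmol·min⁻¹.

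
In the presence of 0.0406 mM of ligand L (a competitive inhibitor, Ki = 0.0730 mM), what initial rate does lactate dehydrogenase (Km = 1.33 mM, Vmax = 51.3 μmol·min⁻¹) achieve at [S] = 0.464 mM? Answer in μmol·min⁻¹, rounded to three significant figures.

With α = 1 + [I]/Ki = 1 + 0.0406/0.0730 = 1.556, the competitive rate law is v = Vmax[S] / (αKm + [S]).
v = 51.3×0.464 / (1.556×1.33 + 0.464) = 23.80/2.534 = 9.39 μmol·min⁻¹.

9.39 μmol·min⁻¹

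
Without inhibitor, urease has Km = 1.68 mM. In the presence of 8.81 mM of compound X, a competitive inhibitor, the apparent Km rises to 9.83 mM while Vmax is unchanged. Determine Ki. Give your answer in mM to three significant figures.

Competitive: Km,app = α·Km with α = 1 + [I]/Ki.
α = Km,app/Km = 9.83/1.68 = 5.851.
Since α = 1 + [I]/Ki, [I]/Ki = 5.851 − 1 = 4.851 and Ki = 8.81/4.851 = 1.82 mM.

1.82 mM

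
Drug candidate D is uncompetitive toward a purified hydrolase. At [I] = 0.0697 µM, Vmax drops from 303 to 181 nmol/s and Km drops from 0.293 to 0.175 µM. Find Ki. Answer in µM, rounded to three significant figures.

0.103 µM

Uncompetitive: Vmax,app = Vmax/α (and Km,app = Km/α) with α = 1 + [I]/Ki.
α = Vmax/Vmax,app = 303/181 = 1.674.
Since α = 1 + [I]/Ki, [I]/Ki = 1.674 − 1 = 0.6740 and Ki = 0.0697/0.6740 = 0.103 µM.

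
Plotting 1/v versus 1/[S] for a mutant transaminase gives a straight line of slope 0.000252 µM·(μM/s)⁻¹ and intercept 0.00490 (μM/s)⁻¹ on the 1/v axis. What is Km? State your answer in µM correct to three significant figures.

y-intercept = 1/Vmax ⇒ Vmax = 204 μM/s; slope = Km/Vmax ⇒ Km = slope × Vmax.
Km = 0.000252 × 204 = 0.0514 µM.

0.0514 µM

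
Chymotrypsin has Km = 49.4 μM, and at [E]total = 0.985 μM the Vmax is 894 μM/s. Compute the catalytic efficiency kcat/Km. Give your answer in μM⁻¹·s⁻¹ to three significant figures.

kcat = Vmax/[E]total = 894/0.985 = 908 s⁻¹.
kcat/Km = 908/49.4 = 18.4 μM⁻¹·s⁻¹.

18.4 μM⁻¹·s⁻¹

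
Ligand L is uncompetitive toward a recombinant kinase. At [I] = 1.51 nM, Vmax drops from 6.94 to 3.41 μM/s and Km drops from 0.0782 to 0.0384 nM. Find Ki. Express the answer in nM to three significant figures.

1.46 nM

Uncompetitive: Vmax,app = Vmax/α (and Km,app = Km/α) with α = 1 + [I]/Ki.
α = Vmax/Vmax,app = 6.94/3.41 = 2.035.
Ki = [I]/(α − 1) = 1.51/1.035 = 1.46 nM.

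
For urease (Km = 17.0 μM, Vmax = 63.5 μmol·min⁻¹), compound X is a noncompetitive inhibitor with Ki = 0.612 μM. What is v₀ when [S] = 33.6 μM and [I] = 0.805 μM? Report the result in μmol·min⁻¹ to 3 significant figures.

α = 1 + [I]/Ki = 1 + 0.805/0.612 = 2.315.
For a noncompetitive inhibitor, Vmax is reduced to Vmax/α while Km is unchanged: Km,app = 17.0 μM, Vmax,app = 27.4 μmol·min⁻¹.
v = Vmax,app·[S]/(Km,app + [S]) = 27.4 × 33.6/(17.0 + 33.6) = 18.2 μmol·min⁻¹.

18.2 μmol·min⁻¹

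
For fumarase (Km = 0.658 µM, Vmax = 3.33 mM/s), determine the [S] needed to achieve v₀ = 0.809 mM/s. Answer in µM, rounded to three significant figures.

0.211 µM

Rearranging v = Vmax[S]/(Km+[S]) gives [S] = Km·v/(Vmax − v).
[S] = 0.658 × 0.809 / (3.33 − 0.809) = 0.5323/2.521 = 0.211 µM.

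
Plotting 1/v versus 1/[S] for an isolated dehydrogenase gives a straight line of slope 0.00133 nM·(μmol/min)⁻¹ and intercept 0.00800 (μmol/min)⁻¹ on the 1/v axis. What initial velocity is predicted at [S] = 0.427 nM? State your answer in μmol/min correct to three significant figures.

90.0 μmol/min

The y-intercept is 1/Vmax, so Vmax = 1/0.00800 = 125 μmol/min.
The slope is Km/Vmax, so Km = 0.00133 × 125 = 0.166 nM.
Then v = 125 × 0.427/(0.166 + 0.427) = 90.0 μmol/min.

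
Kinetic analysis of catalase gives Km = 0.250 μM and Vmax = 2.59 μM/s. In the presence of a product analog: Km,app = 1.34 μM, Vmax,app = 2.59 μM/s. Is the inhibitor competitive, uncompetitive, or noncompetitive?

competitive

Km increases (0.250 → 1.34 μM) while Vmax is unchanged — the hallmark of competitive inhibition.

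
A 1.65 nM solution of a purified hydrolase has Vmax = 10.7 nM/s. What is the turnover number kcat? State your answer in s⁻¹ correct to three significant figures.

6.48 s⁻¹

kcat = Vmax/[E]total = 10.7 nM/s / 1.65 nM = 6.48 s⁻¹.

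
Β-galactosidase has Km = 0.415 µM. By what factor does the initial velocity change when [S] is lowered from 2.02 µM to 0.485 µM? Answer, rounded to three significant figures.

0.650

Since Vmax cancels, v₂/v₁ = [S]₂(Km+[S]₁) / [S]₁(Km+[S]₂).
= 0.485×(0.415+2.02) / (2.02×(0.415+0.485)) = 1.181/1.818 = 0.650.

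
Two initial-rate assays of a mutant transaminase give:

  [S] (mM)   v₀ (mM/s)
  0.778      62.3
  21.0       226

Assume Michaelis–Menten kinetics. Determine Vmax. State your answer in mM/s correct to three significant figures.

From v = Vmax[S]/(Km+[S]), each point gives Vmax = v(Km+[S])/[S].
Equating: 62.3(Km+0.778)/0.778 = 226(Km+21.0)/21.0.
80.08·Km + 62.3 = 10.76·Km + 226, so (80.08 − 10.76)·Km = 226 − 62.3.
Km = 163.7/69.32 = 2.36 mM; then Vmax = 62.3(2.36+0.778)/0.778 = 251 mM/s.

251 mM/s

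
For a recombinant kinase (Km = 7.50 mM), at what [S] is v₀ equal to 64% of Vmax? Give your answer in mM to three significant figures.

13.3 mM

v/Vmax = [S]/(Km+[S]) = 0.64, so [S] = Km·0.64/(1 − 0.64) = 7.50 × 1.778.
[S] = 13.3 mM.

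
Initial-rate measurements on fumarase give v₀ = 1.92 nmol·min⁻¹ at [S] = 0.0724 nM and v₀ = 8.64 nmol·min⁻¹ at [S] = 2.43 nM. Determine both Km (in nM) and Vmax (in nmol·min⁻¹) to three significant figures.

In reciprocal form, 1/v = (Km/Vmax)·(1/[S]) + 1/Vmax. The two points give (1/[S], 1/v) = (13.81, 0.5208) and (0.4115, 0.1157).
Slope = (0.5208 − 0.1157)/(13.81 − 0.4115) = 0.03023; intercept = 0.5208 − 0.03023×13.81 = 0.1033.
Vmax = 1/intercept = 9.68 nmol·min⁻¹; Km = slope × Vmax = 0.03023 × 9.68 = 0.293 nM.

Km = 0.293 nM; Vmax = 9.68 nmol·min⁻¹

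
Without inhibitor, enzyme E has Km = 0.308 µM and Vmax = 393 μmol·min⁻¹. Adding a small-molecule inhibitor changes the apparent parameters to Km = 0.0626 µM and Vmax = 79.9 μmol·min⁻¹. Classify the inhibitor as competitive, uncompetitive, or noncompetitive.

uncompetitive

Both Km and Vmax decrease by the same factor (~4.92-fold) — characteristic of uncompetitive inhibition.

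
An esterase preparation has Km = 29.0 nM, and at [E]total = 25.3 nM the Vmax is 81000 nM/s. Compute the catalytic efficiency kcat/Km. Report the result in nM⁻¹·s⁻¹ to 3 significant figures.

kcat = Vmax/[E]total = 81000/25.3 = 3200 s⁻¹.
kcat/Km = 3200/29.0 = 110 nM⁻¹·s⁻¹.

110 nM⁻¹·s⁻¹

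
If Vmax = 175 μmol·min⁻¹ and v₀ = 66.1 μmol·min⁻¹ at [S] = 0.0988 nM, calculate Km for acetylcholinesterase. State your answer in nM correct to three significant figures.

From v = Vmax[S]/(Km+[S]), Km = [S](Vmax − v)/v.
Km = 0.0988 × (175 − 66.1) / 66.1 = 10.76/66.1 = 0.163 nM.

0.163 nM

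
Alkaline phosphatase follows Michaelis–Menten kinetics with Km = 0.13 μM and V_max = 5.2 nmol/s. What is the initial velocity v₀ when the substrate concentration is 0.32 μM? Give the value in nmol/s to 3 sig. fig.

3.70 nmol/s

[S]/(Km+[S]) = 0.32/0.4500 = 0.7111, the fractional saturation.
v = 0.7111 × Vmax = 0.7111 × 5.2 = 3.70 nmol/s.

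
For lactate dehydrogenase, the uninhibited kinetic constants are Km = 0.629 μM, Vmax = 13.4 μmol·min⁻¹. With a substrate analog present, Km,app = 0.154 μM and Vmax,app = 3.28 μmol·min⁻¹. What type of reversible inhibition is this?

Both Km and Vmax decrease by the same factor (~4.09-fold) — characteristic of uncompetitive inhibition.

uncompetitive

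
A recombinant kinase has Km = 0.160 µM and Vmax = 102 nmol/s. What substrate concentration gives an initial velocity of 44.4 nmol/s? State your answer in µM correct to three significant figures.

0.123 µM

Rearranging v = Vmax[S]/(Km+[S]) gives [S] = Km·v/(Vmax − v).
[S] = 0.160 × 44.4 / (102 − 44.4) = 7.104/57.60 = 0.123 µM.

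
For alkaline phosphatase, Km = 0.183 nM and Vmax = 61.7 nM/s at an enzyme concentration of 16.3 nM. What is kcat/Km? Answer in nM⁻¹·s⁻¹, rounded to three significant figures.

kcat = Vmax/[E]total = 61.7/16.3 = 3.79 s⁻¹.
kcat/Km = 3.79/0.183 = 20.7 nM⁻¹·s⁻¹.

20.7 nM⁻¹·s⁻¹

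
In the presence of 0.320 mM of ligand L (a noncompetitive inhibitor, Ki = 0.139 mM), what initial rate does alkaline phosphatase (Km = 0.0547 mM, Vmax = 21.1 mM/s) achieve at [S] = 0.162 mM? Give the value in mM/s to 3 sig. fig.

With α = 1 + [I]/Ki = 1 + 0.320/0.139 = 3.302, the noncompetitive rate law is v = (Vmax/α)·[S] / (Km + [S]).
v = (21.1/3.302)×0.162 / (0.0547 + 0.162) = 1.035/0.2167 = 4.78 mM/s.

4.78 mM/s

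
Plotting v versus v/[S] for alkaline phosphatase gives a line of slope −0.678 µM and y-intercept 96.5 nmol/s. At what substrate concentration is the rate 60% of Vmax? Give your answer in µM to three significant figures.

The Eadie–Hofstee slope gives Km = 0.678 µM (slope = −Km).
v/Vmax = [S]/(Km+[S]) = 0.6 ⇒ [S] = Km·0.6/(1−0.6) = 0.678 × 1.500 = 1.02 µM.

1.02 µM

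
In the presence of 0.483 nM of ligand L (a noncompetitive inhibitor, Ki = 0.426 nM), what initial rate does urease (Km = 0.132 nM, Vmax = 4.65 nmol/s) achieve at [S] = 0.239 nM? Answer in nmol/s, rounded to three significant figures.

α = 1 + [I]/Ki = 1 + 0.483/0.426 = 2.134.
For a noncompetitive inhibitor, Vmax is reduced to Vmax/α while Km is unchanged: Km,app = 0.132 nM, Vmax,app = 2.18 nmol/s.
v = Vmax,app·[S]/(Km,app + [S]) = 2.18 × 0.239/(0.132 + 0.239) = 1.40 nmol/s.

1.40 nmol/s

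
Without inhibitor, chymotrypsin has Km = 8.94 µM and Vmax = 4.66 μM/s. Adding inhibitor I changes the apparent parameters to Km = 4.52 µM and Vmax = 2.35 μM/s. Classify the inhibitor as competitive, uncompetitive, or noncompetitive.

uncompetitive

Both Km and Vmax decrease by the same factor (~1.98-fold) — characteristic of uncompetitive inhibition.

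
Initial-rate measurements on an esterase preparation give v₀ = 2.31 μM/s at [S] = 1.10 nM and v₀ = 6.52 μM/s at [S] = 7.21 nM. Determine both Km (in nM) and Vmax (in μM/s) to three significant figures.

In reciprocal form, 1/v = (Km/Vmax)·(1/[S]) + 1/Vmax. The two points give (1/[S], 1/v) = (0.9091, 0.4329) and (0.1387, 0.1534).
Slope = (0.4329 − 0.1534)/(0.9091 − 0.1387) = 0.3628; intercept = 0.4329 − 0.3628×0.9091 = 0.1031.
Vmax = 1/intercept = 9.70 μM/s; Km = slope × Vmax = 0.3628 × 9.70 = 3.52 nM.

Km = 3.52 nM; Vmax = 9.70 μM/s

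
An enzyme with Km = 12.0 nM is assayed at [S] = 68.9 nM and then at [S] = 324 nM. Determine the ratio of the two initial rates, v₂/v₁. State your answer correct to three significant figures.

1.13

Since Vmax cancels, v₂/v₁ = [S]₂(Km+[S]₁) / [S]₁(Km+[S]₂).
= 324×(12.0+68.9) / (68.9×(12.0+324)) = 26210/23150 = 1.13.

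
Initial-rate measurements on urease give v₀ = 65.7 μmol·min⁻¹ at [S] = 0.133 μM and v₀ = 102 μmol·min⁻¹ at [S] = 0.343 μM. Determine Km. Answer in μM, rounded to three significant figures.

0.185 μM

From v = Vmax[S]/(Km+[S]), each point gives Vmax = v(Km+[S])/[S].
Equating: 65.7(Km+0.133)/0.133 = 102(Km+0.343)/0.343.
494.0·Km + 65.7 = 297.4·Km + 102, so (494.0 − 297.4)·Km = 102 − 65.7.
Km = 36.30/196.6 = 0.185 μM; then Vmax = 65.7(0.185+0.133)/0.133 = 157 μmol·min⁻¹.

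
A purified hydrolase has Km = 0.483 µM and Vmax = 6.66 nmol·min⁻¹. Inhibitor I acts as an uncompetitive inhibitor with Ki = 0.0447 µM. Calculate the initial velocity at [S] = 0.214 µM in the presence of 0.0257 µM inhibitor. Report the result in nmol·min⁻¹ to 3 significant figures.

1.74 nmol·min⁻¹

α = 1 + [I]/Ki = 1 + 0.0257/0.0447 = 1.575.
For an uncompetitive inhibitor, both parameters are divided by α, giving Vmax/α and Km/α: Km,app = 0.307 µM, Vmax,app = 4.23 nmol·min⁻¹.
v = Vmax,app·[S]/(Km,app + [S]) = 4.23 × 0.214/(0.307 + 0.214) = 1.74 nmol·min⁻¹.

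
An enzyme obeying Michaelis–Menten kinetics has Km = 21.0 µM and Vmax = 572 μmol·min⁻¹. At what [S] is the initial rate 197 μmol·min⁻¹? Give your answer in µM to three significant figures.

11.0 µM

The required fractional saturation is v/Vmax = 197/572 = 0.3444.
Then [S]/(Km+[S]) = 0.3444 ⇒ [S] = 21.0 × 0.3444/(1 − 0.3444) = 11.0 µM.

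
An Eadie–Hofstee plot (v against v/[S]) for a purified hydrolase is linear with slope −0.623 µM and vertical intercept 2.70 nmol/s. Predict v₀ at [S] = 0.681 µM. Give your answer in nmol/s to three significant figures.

1.41 nmol/s

In the Eadie–Hofstee form v = Vmax − Km·(v/[S]), the slope is −Km and the intercept is Vmax, so Km = 0.623 µM and Vmax = 2.70 nmol/s.
v = 2.70 × 0.681/(0.623 + 0.681) = 1.41 nmol/s.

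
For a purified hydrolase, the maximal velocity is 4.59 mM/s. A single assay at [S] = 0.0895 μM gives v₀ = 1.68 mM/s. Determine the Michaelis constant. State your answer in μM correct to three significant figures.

From v = Vmax[S]/(Km+[S]), Km = [S](Vmax − v)/v.
Km = 0.0895 × (4.59 − 1.68) / 1.68 = 0.2604/1.68 = 0.155 μM.

0.155 μM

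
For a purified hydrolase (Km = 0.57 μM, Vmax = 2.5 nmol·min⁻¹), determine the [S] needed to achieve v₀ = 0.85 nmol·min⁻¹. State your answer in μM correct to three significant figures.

The required fractional saturation is v/Vmax = 0.85/2.5 = 0.3400.
Then [S]/(Km+[S]) = 0.3400 ⇒ [S] = 0.57 × 0.3400/(1 − 0.3400) = 0.294 μM.

0.294 μM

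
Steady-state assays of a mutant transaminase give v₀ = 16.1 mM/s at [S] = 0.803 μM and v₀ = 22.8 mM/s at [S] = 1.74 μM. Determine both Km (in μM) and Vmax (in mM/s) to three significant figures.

From v = Vmax[S]/(Km+[S]), each point gives Vmax = v(Km+[S])/[S].
Equating: 16.1(Km+0.803)/0.803 = 22.8(Km+1.74)/1.74.
20.05·Km + 16.1 = 13.10·Km + 22.8, so (20.05 − 13.10)·Km = 22.8 − 16.1.
Km = 6.700/6.946 = 0.965 μM; then Vmax = 16.1(0.965+0.803)/0.803 = 35.4 mM/s.

Km = 0.965 μM; Vmax = 35.4 mM/s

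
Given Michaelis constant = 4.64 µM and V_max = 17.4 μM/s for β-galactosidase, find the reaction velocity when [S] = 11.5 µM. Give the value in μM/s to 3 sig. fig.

12.4 μM/s

[S]/(Km+[S]) = 11.5/16.14 = 0.7125, the fractional saturation.
v = 0.7125 × Vmax = 0.7125 × 17.4 = 12.4 μM/s.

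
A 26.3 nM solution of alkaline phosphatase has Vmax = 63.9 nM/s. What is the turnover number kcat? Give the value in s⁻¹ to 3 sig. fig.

2.43 s⁻¹

kcat = Vmax/[E]total = 63.9 nM/s / 26.3 nM = 2.43 s⁻¹.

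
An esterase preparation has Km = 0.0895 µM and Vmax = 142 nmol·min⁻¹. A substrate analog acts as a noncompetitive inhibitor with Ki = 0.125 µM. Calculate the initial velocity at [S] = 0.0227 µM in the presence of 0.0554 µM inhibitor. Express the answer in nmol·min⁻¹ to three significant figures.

α = 1 + [I]/Ki = 1 + 0.0554/0.125 = 1.443.
For a noncompetitive inhibitor, Vmax is reduced to Vmax/α while Km is unchanged: Km,app = 0.0895 µM, Vmax,app = 98.4 nmol·min⁻¹.
v = Vmax,app·[S]/(Km,app + [S]) = 98.4 × 0.0227/(0.0895 + 0.0227) = 19.9 nmol·min⁻¹.

19.9 nmol·min⁻¹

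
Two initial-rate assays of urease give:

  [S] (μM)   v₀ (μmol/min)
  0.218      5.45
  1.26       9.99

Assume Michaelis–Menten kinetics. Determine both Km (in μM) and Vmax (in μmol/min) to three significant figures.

Km = 0.266 μM; Vmax = 12.1 μmol/min

In reciprocal form, 1/v = (Km/Vmax)·(1/[S]) + 1/Vmax. The two points give (1/[S], 1/v) = (4.587, 0.1835) and (0.7937, 0.1001).
Slope = (0.1835 − 0.1001)/(4.587 − 0.7937) = 0.02198; intercept = 0.1835 − 0.02198×4.587 = 0.08265.
Vmax = 1/intercept = 12.1 μmol/min; Km = slope × Vmax = 0.02198 × 12.1 = 0.266 μM.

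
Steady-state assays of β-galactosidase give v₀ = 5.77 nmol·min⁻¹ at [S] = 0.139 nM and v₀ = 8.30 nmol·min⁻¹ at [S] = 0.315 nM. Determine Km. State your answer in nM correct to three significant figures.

From v = Vmax[S]/(Km+[S]), each point gives Vmax = v(Km+[S])/[S].
Equating: 5.77(Km+0.139)/0.139 = 8.30(Km+0.315)/0.315.
41.51·Km + 5.77 = 26.35·Km + 8.30, so (41.51 − 26.35)·Km = 8.30 − 5.77.
Km = 2.530/15.16 = 0.167 nM; then Vmax = 5.77(0.167+0.139)/0.139 = 12.7 nmol·min⁻¹.

0.167 nM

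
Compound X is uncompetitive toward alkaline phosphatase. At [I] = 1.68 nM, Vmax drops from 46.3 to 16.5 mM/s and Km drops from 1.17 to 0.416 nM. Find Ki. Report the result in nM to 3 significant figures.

Uncompetitive: Vmax,app = Vmax/α (and Km,app = Km/α) with α = 1 + [I]/Ki.
α = Vmax/Vmax,app = 46.3/16.5 = 2.806.
Since α = 1 + [I]/Ki, [I]/Ki = 2.806 − 1 = 1.806 and Ki = 1.68/1.806 = 0.930 nM.

0.930 nM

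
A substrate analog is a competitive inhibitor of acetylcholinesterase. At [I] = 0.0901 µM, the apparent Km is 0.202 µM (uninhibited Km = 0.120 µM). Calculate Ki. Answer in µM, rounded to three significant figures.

0.132 µM

Competitive: Km,app = α·Km with α = 1 + [I]/Ki.
α = Km,app/Km = 0.202/0.120 = 1.683.
Ki = [I]/(α − 1) = 0.0901/0.6833 = 0.132 µM.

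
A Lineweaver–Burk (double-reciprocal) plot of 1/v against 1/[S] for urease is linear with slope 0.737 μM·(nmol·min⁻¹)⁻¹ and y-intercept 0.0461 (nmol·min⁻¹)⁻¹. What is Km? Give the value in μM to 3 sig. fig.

16.0 μM

y-intercept = 1/Vmax ⇒ Vmax = 21.7 nmol·min⁻¹; slope = Km/Vmax ⇒ Km = slope × Vmax.
Km = 0.737 × 21.7 = 16.0 μM.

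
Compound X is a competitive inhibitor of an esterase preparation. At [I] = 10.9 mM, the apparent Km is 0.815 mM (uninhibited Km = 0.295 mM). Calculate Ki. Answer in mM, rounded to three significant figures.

6.18 mM

Competitive: Km,app = α·Km with α = 1 + [I]/Ki.
α = Km,app/Km = 0.815/0.295 = 2.763.
Since α = 1 + [I]/Ki, [I]/Ki = 2.763 − 1 = 1.763 and Ki = 10.9/1.763 = 6.18 mM.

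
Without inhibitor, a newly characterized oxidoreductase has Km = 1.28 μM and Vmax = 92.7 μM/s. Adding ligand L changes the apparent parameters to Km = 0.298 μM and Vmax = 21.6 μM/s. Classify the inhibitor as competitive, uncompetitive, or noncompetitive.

uncompetitive

Both Km and Vmax decrease by the same factor (~4.29-fold) — characteristic of uncompetitive inhibition.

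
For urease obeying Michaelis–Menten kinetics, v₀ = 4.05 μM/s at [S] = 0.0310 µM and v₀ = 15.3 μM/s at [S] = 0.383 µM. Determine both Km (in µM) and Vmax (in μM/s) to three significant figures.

In reciprocal form, 1/v = (Km/Vmax)·(1/[S]) + 1/Vmax. The two points give (1/[S], 1/v) = (32.26, 0.2469) and (2.611, 0.06536).
Slope = (0.2469 − 0.06536)/(32.26 − 2.611) = 0.006124; intercept = 0.2469 − 0.006124×32.26 = 0.04937.
Vmax = 1/intercept = 20.3 μM/s; Km = slope × Vmax = 0.006124 × 20.3 = 0.124 µM.

Km = 0.124 µM; Vmax = 20.3 μM/s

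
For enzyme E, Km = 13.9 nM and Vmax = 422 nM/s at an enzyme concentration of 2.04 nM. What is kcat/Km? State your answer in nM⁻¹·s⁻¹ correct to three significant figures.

kcat = Vmax/[E]total = 422/2.04 = 207 s⁻¹.
kcat/Km = 207/13.9 = 14.9 nM⁻¹·s⁻¹.

14.9 nM⁻¹·s⁻¹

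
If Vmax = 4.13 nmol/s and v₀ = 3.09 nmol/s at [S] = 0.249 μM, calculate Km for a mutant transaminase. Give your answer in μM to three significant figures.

0.0838 μM

v/Vmax = 3.09/4.13 = 0.7482 = [S]/(Km+[S]).
So Km + [S] = [S]/0.7482 = 0.3328 μM, giving Km = 0.3328 − 0.249 = 0.0838 μM.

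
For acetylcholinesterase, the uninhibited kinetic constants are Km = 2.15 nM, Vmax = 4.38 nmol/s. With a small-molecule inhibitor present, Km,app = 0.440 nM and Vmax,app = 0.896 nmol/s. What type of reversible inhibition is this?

uncompetitive

Both Km and Vmax decrease by the same factor (~4.89-fold) — characteristic of uncompetitive inhibition.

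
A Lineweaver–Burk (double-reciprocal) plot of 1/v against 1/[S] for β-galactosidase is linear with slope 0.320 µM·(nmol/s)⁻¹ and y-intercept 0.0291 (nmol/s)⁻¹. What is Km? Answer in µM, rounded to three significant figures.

y-intercept = 1/Vmax ⇒ Vmax = 34.4 nmol/s; slope = Km/Vmax ⇒ Km = slope × Vmax.
Km = 0.320 × 34.4 = 11.0 µM.

11.0 µM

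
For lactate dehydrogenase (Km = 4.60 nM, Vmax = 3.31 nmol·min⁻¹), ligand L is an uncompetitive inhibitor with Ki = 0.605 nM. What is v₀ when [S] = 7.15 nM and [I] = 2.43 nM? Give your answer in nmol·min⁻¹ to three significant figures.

0.585 nmol·min⁻¹

α = 1 + [I]/Ki = 1 + 2.43/0.605 = 5.017.
For an uncompetitive inhibitor, both parameters are divided by α, giving Vmax/α and Km/α: Km,app = 0.917 nM, Vmax,app = 0.660 nmol·min⁻¹.
v = Vmax,app·[S]/(Km,app + [S]) = 0.660 × 7.15/(0.917 + 7.15) = 0.585 nmol·min⁻¹.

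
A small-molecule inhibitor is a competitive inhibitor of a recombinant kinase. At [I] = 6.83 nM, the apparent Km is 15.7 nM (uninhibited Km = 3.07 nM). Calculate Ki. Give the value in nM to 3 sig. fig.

Competitive: Km,app = α·Km with α = 1 + [I]/Ki.
α = Km,app/Km = 15.7/3.07 = 5.114.
Since α = 1 + [I]/Ki, [I]/Ki = 5.114 − 1 = 4.114 and Ki = 6.83/4.114 = 1.66 nM.

1.66 nM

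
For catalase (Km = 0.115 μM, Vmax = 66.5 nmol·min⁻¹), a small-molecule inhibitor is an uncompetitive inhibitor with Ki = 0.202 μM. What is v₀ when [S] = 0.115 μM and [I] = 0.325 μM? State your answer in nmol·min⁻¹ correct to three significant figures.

18.4 nmol·min⁻¹

With α = 1 + [I]/Ki = 1 + 0.325/0.202 = 2.609, the uncompetitive rate law is v = (Vmax/α)·[S] / (Km/α + [S]).
v = (66.5/2.609)×0.115 / (0.115/2.609 + 0.115) = 2.931/0.1591 = 18.4 nmol·min⁻¹.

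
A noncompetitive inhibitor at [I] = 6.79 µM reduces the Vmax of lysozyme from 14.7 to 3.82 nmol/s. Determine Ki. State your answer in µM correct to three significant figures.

2.38 µM

Noncompetitive: Vmax,app = Vmax/α with α = 1 + [I]/Ki.
α = Vmax/Vmax,app = 14.7/3.82 = 3.848.
Since α = 1 + [I]/Ki, [I]/Ki = 3.848 − 1 = 2.848 and Ki = 6.79/2.848 = 2.38 µM.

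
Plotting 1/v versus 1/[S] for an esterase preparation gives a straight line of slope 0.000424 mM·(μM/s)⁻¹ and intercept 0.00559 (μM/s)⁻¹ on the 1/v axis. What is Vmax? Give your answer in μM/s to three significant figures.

179 μM/s

The y-intercept of a Lineweaver–Burk plot equals 1/Vmax, so Vmax = 1/0.00559 = 179 μM/s.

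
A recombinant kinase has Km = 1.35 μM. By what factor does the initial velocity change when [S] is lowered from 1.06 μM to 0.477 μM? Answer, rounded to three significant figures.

0.594

Since Vmax cancels, v₂/v₁ = [S]₂(Km+[S]₁) / [S]₁(Km+[S]₂).
= 0.477×(1.35+1.06) / (1.06×(1.35+0.477)) = 1.150/1.937 = 0.594.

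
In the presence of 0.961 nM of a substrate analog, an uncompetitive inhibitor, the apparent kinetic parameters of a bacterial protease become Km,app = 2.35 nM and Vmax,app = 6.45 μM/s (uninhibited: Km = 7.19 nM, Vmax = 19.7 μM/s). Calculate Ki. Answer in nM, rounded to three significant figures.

Uncompetitive: Vmax,app = Vmax/α (and Km,app = Km/α) with α = 1 + [I]/Ki.
α = Vmax/Vmax,app = 19.7/6.45 = 3.054.
Since α = 1 + [I]/Ki, [I]/Ki = 3.054 − 1 = 2.054 and Ki = 0.961/2.054 = 0.468 nM.

0.468 nM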